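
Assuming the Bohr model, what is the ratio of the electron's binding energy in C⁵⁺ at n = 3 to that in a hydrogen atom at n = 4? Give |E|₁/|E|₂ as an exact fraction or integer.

|E| ∝ Z^2 · n^-2
|E|₁/|E|₂ = (6/1)^2 · (3/4)^-2 = 64

64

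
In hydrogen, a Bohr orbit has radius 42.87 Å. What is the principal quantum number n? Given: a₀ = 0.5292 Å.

r_n = n²a₀/Z ⇒ n² = rZ/a₀ = 42.87 × 1 / 0.5292 ≈ 81.01
n = 9

9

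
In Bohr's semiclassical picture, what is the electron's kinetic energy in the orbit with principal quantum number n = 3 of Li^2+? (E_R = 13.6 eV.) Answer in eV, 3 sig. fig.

13.6 eV

For a Coulomb orbit the virial theorem gives K = −E_n.
E_n = −E_R·Z²/n², so K = E_R·Z²/n² = 13.6 × 3²/3² = 13.6 eV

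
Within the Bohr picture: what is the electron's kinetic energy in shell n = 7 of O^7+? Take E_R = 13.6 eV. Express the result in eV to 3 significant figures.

For a Coulomb orbit the virial theorem gives K = −E_n.
E_n = −E_R·Z²/n², so K = E_R·Z²/n² = 13.6 × 8²/7² = 17.8 eV

17.8 eV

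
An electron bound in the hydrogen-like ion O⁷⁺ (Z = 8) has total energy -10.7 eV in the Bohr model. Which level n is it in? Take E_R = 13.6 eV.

9

E_n = −E_R Z²/n² ⇒ n² = E_R Z²/(−E_n) = 13.6 × 8² / 10.7 ≈ 81.35
n = 9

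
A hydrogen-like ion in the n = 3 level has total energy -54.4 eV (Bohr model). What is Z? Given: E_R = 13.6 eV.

E_n = −E_R Z²/n² ⇒ Z² = −E_n n²/E_R = 54.4 × 3² / 13.6 ≈ 36.00
Z = 6

6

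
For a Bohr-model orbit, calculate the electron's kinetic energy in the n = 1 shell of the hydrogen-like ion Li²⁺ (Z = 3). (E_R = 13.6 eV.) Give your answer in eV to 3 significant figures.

For a Coulomb orbit the virial theorem gives K = −E_n.
E_n = −E_R·Z²/n², so K = E_R·Z²/n² = 13.6 × 3²/1² = 122 eV

122 eV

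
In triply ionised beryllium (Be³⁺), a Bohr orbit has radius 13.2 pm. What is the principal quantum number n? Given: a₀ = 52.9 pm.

1

r_n = n²a₀/Z ⇒ n² = rZ/a₀ = 13.2 × 4 / 52.9 ≈ 1.00
n = 1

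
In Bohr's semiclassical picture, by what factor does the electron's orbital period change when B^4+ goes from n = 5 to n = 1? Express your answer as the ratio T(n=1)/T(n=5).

T ∝ Z^-2 · n^3; with Z fixed, T ∝ n^3.
T(n=1)/T(n=5) = (1/5)^3 = 1/125

1/125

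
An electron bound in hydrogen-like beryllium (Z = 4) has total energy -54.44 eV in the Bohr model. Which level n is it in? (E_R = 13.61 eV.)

2

E_n = −E_R Z²/n² ⇒ n² = E_R Z²/(−E_n) = 13.61 × 4² / 54.44 ≈ 4.00
n = 2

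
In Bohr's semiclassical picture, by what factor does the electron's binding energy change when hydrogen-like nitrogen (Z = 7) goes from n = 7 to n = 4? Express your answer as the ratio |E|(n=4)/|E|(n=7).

49/16

|E| ∝ Z^2 · n^-2; with Z fixed, |E| ∝ n^-2.
|E|(n=4)/|E|(n=7) = (4/7)^-2 = 49/16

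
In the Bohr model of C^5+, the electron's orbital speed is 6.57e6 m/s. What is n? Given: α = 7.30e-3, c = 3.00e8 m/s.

2

v_n = Zαc/n ⇒ n = Zαc/v = 6 × 0.00730 × 3.00e8 / 6.57e6 ≈ 2.00
n = 2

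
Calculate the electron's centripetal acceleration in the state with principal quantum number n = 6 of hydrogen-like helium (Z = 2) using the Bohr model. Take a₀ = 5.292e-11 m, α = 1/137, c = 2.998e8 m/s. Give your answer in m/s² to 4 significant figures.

r = n²a₀/Z = 9.526e-10 m, v = Zαc/n = 7.294e5 m/s
a = v²/r = (7.294e5)² / 9.526e-10 = 5.586e20 m/s²

5.586e20 m/s²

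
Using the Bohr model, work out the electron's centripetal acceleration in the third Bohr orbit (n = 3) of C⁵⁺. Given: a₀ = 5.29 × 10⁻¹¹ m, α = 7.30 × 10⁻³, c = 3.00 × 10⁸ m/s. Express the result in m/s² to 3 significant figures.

2.42 × 10²³ m/s²

r = n²a₀/Z = 7.94 × 10⁻¹¹ m, v = Zαc/n = 4.38 × 10⁶ m/s
a = v²/r = (4.38 × 10⁶)² / 7.94 × 10⁻¹¹ = 2.42 × 10²³ m/s²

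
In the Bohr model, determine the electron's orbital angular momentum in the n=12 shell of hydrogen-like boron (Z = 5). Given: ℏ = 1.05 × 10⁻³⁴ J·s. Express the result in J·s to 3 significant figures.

1.26 × 10⁻³³ J·s

L_n = nℏ = 12 × 1.05 × 10⁻³⁴ = 1.26 × 10⁻³³ J·s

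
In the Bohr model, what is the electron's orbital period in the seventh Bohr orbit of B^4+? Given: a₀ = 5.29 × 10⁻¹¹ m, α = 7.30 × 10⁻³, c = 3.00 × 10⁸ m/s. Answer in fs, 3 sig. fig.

r = n²a₀/Z = 7²·5.29 × 10⁻¹¹/5 = 5.18 × 10⁻¹⁰ m
v = Zαc/n = 5·0.00730·3.00 × 10⁸/7 = 1.56 × 10⁶ m/s
T = 2πr/v = 2.08 × 10⁻¹⁵ s = 2.08 fs

2.08 fs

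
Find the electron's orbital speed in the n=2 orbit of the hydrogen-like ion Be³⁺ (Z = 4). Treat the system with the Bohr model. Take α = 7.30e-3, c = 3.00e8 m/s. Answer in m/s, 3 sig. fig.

4.38e6 m/s

v_n = Zαc/n = 4 × 0.00730 × 3.00e8 / 2
    = 4.38e6 m/s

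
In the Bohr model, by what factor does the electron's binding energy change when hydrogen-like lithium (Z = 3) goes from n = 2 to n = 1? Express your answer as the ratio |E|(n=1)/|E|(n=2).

4

|E| ∝ Z^2 · n^-2; with Z fixed, |E| ∝ n^-2.
|E|(n=1)/|E|(n=2) = (1/2)^-2 = 4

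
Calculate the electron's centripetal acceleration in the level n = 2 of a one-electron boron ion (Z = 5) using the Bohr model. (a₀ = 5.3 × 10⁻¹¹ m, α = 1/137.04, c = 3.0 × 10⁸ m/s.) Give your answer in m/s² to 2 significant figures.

7.1 × 10²³ m/s²

r = n²a₀/Z = 4.2 × 10⁻¹¹ m, v = Zαc/n = 5.5 × 10⁶ m/s
a = v²/r = (5.5 × 10⁶)² / 4.2 × 10⁻¹¹ = 7.1 × 10²³ m/s²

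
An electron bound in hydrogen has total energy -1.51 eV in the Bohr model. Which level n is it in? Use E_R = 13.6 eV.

3

E_n = −E_R Z²/n² ⇒ n² = E_R Z²/(−E_n) = 13.6 × 1² / 1.51 ≈ 9.01
n = 3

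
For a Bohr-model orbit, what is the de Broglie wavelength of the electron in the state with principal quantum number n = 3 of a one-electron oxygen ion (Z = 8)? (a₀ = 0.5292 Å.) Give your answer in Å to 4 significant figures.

1.247 Å

The Bohr quantisation condition is nλ = 2πr_n.
r_n = n²a₀/Z = 0.5954 Å
λ = 2πr_n/n = 2π·0.5954/3 = 1.247 Å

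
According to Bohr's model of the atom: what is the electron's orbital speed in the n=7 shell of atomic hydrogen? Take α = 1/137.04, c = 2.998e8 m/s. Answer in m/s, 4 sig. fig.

v_n = Zαc/n = 1 × 0.007297 × 2.998e8 / 7
    = 3.125e5 m/s

3.125e5 m/s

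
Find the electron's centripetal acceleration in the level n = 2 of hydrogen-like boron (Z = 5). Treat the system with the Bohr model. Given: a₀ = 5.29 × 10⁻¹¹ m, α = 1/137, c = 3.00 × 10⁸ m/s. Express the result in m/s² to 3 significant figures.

r = n²a₀/Z = 4.23 × 10⁻¹¹ m, v = Zαc/n = 5.47 × 10⁶ m/s
a = v²/r = (5.47 × 10⁶)² / 4.23 × 10⁻¹¹ = 7.08 × 10²³ m/s²

7.08 × 10²³ m/s²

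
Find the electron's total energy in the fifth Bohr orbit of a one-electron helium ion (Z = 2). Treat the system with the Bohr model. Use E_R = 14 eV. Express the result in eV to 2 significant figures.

E_n = −E_R·Z²/n² = −14 × 2²/5² = -2.2 eV

-2.2 eV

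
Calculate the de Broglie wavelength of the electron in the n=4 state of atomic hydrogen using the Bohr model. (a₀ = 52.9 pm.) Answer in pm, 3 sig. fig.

1330 pm

The Bohr quantisation condition is nλ = 2πr_n.
r_n = n²a₀/Z = 846 pm
λ = 2πr_n/n = 2π·846/4 = 1330 pm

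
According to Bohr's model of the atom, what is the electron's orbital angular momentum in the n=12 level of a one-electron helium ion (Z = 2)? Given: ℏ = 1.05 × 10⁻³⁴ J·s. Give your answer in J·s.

L_n = nℏ = 12 × 1.05 × 10⁻³⁴ = 1.26 × 10⁻³³ J·s

1.26 × 10⁻³³ J·s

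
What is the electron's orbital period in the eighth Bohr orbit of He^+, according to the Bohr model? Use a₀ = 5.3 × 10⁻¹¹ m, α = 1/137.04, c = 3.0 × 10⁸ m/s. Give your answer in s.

r = n²a₀/Z = 8²·5.3 × 10⁻¹¹/2 = 1.7 × 10⁻⁹ m
v = Zαc/n = 2·0.0073·3.0 × 10⁸/8 = 5.5 × 10⁵ m/s
T = 2πr/v = 1.9 × 10⁻¹⁴ s

1.9 × 10⁻¹⁴ s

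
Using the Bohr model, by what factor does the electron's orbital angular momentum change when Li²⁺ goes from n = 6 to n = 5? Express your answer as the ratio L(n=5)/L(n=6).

5/6

L = nℏ depends only on n, so L ∝ n.
L(n=5)/L(n=6) = (5/6)^1 = 5/6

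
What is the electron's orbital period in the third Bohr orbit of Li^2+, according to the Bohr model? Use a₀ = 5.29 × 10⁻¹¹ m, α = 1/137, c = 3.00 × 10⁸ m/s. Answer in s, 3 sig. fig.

r = n²a₀/Z = 3²·5.29 × 10⁻¹¹/3 = 1.59 × 10⁻¹⁰ m
v = Zαc/n = 3·0.00730·3.00 × 10⁸/3 = 2.19 × 10⁶ m/s
T = 2πr/v = 4.55 × 10⁻¹⁶ s

4.55 × 10⁻¹⁶ s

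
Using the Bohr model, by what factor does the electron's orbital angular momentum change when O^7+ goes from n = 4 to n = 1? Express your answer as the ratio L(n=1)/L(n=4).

1/4

L = nℏ depends only on n, so L ∝ n.
L(n=1)/L(n=4) = (1/4)^1 = 1/4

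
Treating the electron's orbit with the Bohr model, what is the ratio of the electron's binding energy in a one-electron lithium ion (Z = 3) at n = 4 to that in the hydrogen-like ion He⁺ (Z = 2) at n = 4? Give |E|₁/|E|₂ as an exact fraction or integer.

9/4

|E| ∝ Z^2 · n^-2
|E|₁/|E|₂ = (3/2)^2 · (4/4)^-2 = 9/4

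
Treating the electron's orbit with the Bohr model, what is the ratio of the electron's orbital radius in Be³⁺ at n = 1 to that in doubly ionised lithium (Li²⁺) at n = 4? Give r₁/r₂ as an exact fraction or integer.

r ∝ Z^-1 · n^2
r₁/r₂ = (4/3)^-1 · (1/4)^2 = 3/64

3/64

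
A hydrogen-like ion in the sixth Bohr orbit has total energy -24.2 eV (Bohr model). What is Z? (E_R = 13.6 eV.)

8

E_n = −E_R Z²/n² ⇒ Z² = −E_n n²/E_R = 24.2 × 6² / 13.6 ≈ 64.06
Z = 8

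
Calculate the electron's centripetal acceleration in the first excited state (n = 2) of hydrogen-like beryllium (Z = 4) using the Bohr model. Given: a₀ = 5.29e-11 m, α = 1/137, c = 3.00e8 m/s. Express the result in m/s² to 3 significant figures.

3.63e23 m/s²

r = n²a₀/Z = 5.29e-11 m, v = Zαc/n = 4.38e6 m/s
a = v²/r = (4.38e6)² / 5.29e-11 = 3.63e23 m/s²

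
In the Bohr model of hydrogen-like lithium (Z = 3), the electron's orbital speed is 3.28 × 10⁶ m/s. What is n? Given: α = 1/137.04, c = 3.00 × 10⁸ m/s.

2

v_n = Zαc/n ⇒ n = Zαc/v = 3 × 0.00730 × 3.00 × 10⁸ / 3.28 × 10⁶ ≈ 2.00
n = 2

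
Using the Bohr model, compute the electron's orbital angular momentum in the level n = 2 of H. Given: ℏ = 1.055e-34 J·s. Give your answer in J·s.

2.110e-34 J·s

L_n = nℏ = 2 × 1.055e-34 = 2.110e-34 J·s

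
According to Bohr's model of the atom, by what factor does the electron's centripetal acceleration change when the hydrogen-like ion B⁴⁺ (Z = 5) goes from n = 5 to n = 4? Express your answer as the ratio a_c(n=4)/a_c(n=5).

a_c ∝ Z^3 · n^-4; with Z fixed, a_c ∝ n^-4.
a_c(n=4)/a_c(n=5) = (4/5)^-4 = 625/256

625/256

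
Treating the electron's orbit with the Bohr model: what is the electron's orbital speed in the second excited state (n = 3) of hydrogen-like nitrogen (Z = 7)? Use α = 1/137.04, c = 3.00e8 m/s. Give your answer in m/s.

v_n = Zαc/n = 7 × 0.00730 × 3.00e8 / 3
    = 5.11e6 m/s

5.11e6 m/s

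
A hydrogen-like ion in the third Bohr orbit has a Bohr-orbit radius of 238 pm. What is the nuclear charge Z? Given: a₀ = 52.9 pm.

r_n = n²a₀/Z ⇒ Z = n²a₀/r = 3² × 52.9 / 238 ≈ 2.00
Z = 2

2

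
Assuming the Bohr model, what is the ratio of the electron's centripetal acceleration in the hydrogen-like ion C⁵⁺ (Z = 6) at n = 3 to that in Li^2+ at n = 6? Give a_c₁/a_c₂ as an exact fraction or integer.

128

a_c ∝ Z^3 · n^-4
a_c₁/a_c₂ = (6/3)^3 · (3/6)^-4 = 128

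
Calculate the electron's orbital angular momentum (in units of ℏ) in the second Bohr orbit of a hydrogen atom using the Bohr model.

2

L_n = nℏ, so L/ℏ = n = 2.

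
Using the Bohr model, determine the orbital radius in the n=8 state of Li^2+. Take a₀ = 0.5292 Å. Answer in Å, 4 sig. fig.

r_n = n²a₀/Z = 8² × 0.5292 / 3
    = 64 × 0.5292 / 3 = 11.29 Å

11.29 Å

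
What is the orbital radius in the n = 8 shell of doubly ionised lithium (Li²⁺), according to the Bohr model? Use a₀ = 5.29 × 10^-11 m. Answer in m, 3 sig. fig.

r_n = n²a₀/Z = 8² × 5.29 × 10^-11 / 3
    = 64 × 5.29 × 10^-11 / 3 = 1.13 × 10^-9 m

1.13 × 10^-9 m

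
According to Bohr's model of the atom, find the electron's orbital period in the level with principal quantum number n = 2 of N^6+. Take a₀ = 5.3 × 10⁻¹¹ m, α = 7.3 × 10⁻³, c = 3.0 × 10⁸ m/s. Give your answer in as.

r = n²a₀/Z = 2²·5.3 × 10⁻¹¹/7 = 3.0 × 10⁻¹¹ m
v = Zαc/n = 7·0.0073·3.0 × 10⁸/2 = 7.7 × 10⁶ m/s
T = 2πr/v = 2.5 × 10⁻¹⁷ s = 25 as

25 as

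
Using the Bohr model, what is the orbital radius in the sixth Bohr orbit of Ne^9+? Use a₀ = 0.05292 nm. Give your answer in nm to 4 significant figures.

r_n = n²a₀/Z = 6² × 0.05292 / 10
    = 36 × 0.05292 / 10 = 0.1905 nm

0.1905 nm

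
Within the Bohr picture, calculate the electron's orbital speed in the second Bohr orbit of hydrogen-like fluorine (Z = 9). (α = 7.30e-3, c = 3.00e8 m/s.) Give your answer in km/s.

9860 km/s

v_n = Zαc/n = 9 × 0.00730 × 3.00e8 / 2
    = 9860 km/s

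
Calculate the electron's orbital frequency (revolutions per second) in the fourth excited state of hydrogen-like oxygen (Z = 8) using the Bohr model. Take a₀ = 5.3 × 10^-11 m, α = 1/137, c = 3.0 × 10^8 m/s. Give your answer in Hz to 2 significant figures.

r = n²a₀/Z = 1.7 × 10^-10 m, v = Zαc/n = 3.5 × 10^6 m/s
f = v/(2πr) = 3.4 × 10^15 Hz

3.4 × 10^15 Hz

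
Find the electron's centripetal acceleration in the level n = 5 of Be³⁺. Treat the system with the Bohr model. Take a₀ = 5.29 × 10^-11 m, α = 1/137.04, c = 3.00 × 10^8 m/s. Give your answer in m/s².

9.28 × 10^21 m/s²

r = n²a₀/Z = 3.31 × 10^-10 m, v = Zαc/n = 1.75 × 10^6 m/s
a = v²/r = (1.75 × 10^6)² / 3.31 × 10^-10 = 9.28 × 10^21 m/s²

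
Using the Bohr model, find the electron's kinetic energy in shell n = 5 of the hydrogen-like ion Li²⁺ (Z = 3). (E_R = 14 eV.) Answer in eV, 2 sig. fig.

For a Coulomb orbit the virial theorem gives K = −E_n.
E_n = −E_R·Z²/n², so K = E_R·Z²/n² = 14 × 3²/5² = 5.0 eV

5.0 eV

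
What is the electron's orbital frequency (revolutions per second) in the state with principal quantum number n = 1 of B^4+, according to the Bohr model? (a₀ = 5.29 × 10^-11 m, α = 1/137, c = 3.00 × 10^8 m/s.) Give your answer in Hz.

1.65 × 10^17 Hz

r = n²a₀/Z = 1.06 × 10^-11 m, v = Zαc/n = 1.09 × 10^7 m/s
f = v/(2πr) = 1.65 × 10^17 Hz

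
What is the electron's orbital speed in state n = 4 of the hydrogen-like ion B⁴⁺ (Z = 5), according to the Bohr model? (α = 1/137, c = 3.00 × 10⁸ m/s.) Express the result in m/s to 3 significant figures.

2.74 × 10⁶ m/s

v_n = Zαc/n = 5 × 0.00730 × 3.00 × 10⁸ / 4
    = 2.74 × 10⁶ m/s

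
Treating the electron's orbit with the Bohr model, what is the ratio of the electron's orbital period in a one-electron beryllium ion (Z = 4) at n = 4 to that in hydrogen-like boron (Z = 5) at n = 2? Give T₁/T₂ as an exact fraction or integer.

25/2

T ∝ Z^-2 · n^3
T₁/T₂ = (4/5)^-2 · (4/2)^3 = 25/2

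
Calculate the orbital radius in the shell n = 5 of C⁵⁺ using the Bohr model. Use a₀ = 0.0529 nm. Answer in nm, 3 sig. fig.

0.220 nm

r_n = n²a₀/Z = 5² × 0.0529 / 6
    = 25 × 0.0529 / 6 = 0.220 nm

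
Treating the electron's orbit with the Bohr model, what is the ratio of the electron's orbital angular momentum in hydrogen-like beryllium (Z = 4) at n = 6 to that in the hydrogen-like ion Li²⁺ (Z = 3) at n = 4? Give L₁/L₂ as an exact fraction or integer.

3/2

L = nℏ is independent of Z.
L₁/L₂ = n₁/n₂ = 6/4 = 3/2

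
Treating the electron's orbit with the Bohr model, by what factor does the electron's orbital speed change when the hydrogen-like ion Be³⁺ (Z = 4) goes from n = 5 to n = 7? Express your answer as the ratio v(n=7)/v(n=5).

v ∝ Z^1 · n^-1; with Z fixed, v ∝ n^-1.
v(n=7)/v(n=5) = (7/5)^-1 = 5/7

5/7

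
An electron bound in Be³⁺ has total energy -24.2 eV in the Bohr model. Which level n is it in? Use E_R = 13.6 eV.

E_n = −E_R Z²/n² ⇒ n² = E_R Z²/(−E_n) = 13.6 × 4² / 24.2 ≈ 8.99
n = 3

3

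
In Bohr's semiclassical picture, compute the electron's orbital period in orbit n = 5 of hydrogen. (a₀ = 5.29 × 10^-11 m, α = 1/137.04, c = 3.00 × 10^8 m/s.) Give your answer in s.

1.90 × 10^-14 s

r = n²a₀/Z = 5²·5.29 × 10^-11/1 = 1.32 × 10^-9 m
v = Zαc/n = 1·0.00730·3.00 × 10^8/5 = 4.38 × 10^5 m/s
T = 2πr/v = 1.90 × 10^-14 s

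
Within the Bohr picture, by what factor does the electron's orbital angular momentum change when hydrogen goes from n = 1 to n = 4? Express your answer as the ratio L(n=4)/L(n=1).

L = nℏ depends only on n, so L ∝ n.
L(n=4)/L(n=1) = (4/1)^1 = 4

4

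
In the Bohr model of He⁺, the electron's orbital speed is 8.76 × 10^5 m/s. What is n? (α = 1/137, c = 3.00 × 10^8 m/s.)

v_n = Zαc/n ⇒ n = Zαc/v = 2 × 0.00730 × 3.00 × 10^8 / 8.76 × 10^5 ≈ 5.00
n = 5

5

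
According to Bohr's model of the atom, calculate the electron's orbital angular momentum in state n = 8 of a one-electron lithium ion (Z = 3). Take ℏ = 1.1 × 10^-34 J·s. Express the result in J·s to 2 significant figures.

8.8 × 10^-34 J·s

L_n = nℏ = 8 × 1.1 × 10^-34 = 8.8 × 10^-34 J·s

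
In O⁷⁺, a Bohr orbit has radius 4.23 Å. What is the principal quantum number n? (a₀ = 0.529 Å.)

r_n = n²a₀/Z ⇒ n² = rZ/a₀ = 4.23 × 8 / 0.529 ≈ 63.97
n = 8

8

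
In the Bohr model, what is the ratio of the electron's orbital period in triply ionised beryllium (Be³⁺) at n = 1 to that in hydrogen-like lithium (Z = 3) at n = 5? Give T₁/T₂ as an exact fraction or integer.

T ∝ Z^-2 · n^3
T₁/T₂ = (4/3)^-2 · (1/5)^3 = 9/2000

9/2000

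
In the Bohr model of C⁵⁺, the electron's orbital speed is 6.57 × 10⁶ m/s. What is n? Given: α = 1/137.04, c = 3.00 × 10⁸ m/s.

v_n = Zαc/n ⇒ n = Zαc/v = 6 × 0.00730 × 3.00 × 10⁸ / 6.57 × 10⁶ ≈ 2.00
n = 2

2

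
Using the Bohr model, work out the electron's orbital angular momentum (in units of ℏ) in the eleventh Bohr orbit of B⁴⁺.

11

L_n = nℏ, so L/ℏ = n = 11.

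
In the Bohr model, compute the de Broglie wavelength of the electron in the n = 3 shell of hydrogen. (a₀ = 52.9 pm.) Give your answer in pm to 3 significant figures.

997 pm

The Bohr quantisation condition is nλ = 2πr_n.
r_n = n²a₀/Z = 476 pm
λ = 2πr_n/n = 2π·476/3 = 997 pm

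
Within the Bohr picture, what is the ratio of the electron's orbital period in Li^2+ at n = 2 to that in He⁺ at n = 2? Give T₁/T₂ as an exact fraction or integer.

T ∝ Z^-2 · n^3
T₁/T₂ = (3/2)^-2 · (2/2)^3 = 4/9

4/9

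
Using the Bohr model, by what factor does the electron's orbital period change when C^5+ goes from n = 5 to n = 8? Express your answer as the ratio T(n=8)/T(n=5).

512/125

T ∝ Z^-2 · n^3; with Z fixed, T ∝ n^3.
T(n=8)/T(n=5) = (8/5)^3 = 512/125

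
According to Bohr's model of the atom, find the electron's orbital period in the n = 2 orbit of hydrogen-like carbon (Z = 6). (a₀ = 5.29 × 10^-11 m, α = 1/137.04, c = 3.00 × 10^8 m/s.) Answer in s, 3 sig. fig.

3.37 × 10^-17 s

r = n²a₀/Z = 2²·5.29 × 10^-11/6 = 3.53 × 10^-11 m
v = Zαc/n = 6·0.00730·3.00 × 10^8/2 = 6.57 × 10^6 m/s
T = 2πr/v = 3.37 × 10^-17 s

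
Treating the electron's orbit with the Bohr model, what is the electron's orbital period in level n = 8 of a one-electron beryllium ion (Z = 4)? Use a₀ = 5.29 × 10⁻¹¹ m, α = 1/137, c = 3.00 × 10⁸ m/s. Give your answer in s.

r = n²a₀/Z = 8²·5.29 × 10⁻¹¹/4 = 8.46 × 10⁻¹⁰ m
v = Zαc/n = 4·0.00730·3.00 × 10⁸/8 = 1.09 × 10⁶ m/s
T = 2πr/v = 4.86 × 10⁻¹⁵ s

4.86 × 10⁻¹⁵ s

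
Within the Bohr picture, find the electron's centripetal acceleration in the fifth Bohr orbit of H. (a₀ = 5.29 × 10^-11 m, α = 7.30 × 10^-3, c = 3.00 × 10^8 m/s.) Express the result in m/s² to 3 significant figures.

r = n²a₀/Z = 1.32 × 10^-9 m, v = Zαc/n = 4.38 × 10^5 m/s
a = v²/r = (4.38 × 10^5)² / 1.32 × 10^-9 = 1.45 × 10^20 m/s²

1.45 × 10^20 m/s²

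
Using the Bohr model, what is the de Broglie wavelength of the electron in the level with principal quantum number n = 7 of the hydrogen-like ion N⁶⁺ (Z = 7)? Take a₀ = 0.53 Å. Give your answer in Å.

The Bohr quantisation condition is nλ = 2πr_n.
r_n = n²a₀/Z = 3.7 Å
λ = 2πr_n/n = 2π·3.7/7 = 3.3 Å

3.3 Å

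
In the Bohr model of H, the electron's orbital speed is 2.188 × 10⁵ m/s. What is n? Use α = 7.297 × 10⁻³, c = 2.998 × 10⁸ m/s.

10

v_n = Zαc/n ⇒ n = Zαc/v = 1 × 0.007297 × 2.998 × 10⁸ / 2.188 × 10⁵ ≈ 10.00
n = 10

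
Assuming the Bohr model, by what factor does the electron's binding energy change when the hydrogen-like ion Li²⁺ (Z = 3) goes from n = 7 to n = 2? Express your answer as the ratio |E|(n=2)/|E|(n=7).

|E| ∝ Z^2 · n^-2; with Z fixed, |E| ∝ n^-2.
|E|(n=2)/|E|(n=7) = (2/7)^-2 = 49/4

49/4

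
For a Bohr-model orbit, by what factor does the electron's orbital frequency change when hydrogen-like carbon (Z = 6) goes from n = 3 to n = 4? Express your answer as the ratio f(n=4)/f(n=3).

27/64

f ∝ Z^2 · n^-3; with Z fixed, f ∝ n^-3.
f(n=4)/f(n=3) = (4/3)^-3 = 27/64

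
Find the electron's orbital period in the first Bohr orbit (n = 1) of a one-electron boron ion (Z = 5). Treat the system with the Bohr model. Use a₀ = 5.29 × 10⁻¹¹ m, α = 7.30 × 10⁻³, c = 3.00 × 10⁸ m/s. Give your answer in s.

r = n²a₀/Z = 1²·5.29 × 10⁻¹¹/5 = 1.06 × 10⁻¹¹ m
v = Zαc/n = 5·0.00730·3.00 × 10⁸/1 = 1.09 × 10⁷ m/s
T = 2πr/v = 6.07 × 10⁻¹⁸ s

6.07 × 10⁻¹⁸ s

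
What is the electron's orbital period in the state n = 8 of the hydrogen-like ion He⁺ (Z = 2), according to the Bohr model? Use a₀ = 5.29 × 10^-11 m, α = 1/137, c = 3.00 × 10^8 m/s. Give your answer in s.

1.94 × 10^-14 s

r = n²a₀/Z = 8²·5.29 × 10^-11/2 = 1.69 × 10^-9 m
v = Zαc/n = 2·0.00730·3.00 × 10^8/8 = 5.47 × 10^5 m/s
T = 2πr/v = 1.94 × 10^-14 s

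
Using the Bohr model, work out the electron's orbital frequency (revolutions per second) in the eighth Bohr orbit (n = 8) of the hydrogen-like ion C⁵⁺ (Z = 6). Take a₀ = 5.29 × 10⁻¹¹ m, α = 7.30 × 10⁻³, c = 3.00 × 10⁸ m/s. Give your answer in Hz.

r = n²a₀/Z = 5.64 × 10⁻¹⁰ m, v = Zαc/n = 1.64 × 10⁶ m/s
f = v/(2πr) = 4.63 × 10¹⁴ Hz

4.63 × 10¹⁴ Hz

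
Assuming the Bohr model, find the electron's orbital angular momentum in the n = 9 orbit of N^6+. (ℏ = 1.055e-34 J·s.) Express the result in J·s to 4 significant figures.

L_n = nℏ = 9 × 1.055e-34 = 9.495e-34 J·s

9.495e-34 J·s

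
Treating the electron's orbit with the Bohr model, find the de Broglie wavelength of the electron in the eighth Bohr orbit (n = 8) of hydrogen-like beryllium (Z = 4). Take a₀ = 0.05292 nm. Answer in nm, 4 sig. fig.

The Bohr quantisation condition is nλ = 2πr_n.
r_n = n²a₀/Z = 0.8467 nm
λ = 2πr_n/n = 2π·0.8467/8 = 0.6650 nm

0.6650 nm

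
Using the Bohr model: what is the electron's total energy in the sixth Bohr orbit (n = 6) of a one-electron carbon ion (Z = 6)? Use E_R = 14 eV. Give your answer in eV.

-14 eV

E_n = −E_R·Z²/n² = −14 × 6²/6² = -14 eV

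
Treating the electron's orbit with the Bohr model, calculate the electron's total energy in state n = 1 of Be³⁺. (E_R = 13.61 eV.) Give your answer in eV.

-217.8 eV

E_n = −E_R·Z²/n² = −13.61 × 4²/1² = -217.8 eV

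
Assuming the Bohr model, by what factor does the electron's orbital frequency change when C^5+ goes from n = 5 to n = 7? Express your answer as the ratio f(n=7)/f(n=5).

f ∝ Z^2 · n^-3; with Z fixed, f ∝ n^-3.
f(n=7)/f(n=5) = (7/5)^-3 = 125/343

125/343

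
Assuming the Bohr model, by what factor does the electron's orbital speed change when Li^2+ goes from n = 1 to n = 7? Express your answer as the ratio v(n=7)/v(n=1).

1/7

v ∝ Z^1 · n^-1; with Z fixed, v ∝ n^-1.
v(n=7)/v(n=1) = (7/1)^-1 = 1/7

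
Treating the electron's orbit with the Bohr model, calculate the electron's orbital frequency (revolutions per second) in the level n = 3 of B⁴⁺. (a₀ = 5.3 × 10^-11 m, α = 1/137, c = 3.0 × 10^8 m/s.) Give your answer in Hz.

r = n²a₀/Z = 9.5 × 10^-11 m, v = Zαc/n = 3.6 × 10^6 m/s
f = v/(2πr) = 6.1 × 10^15 Hz

6.1 × 10^15 Hz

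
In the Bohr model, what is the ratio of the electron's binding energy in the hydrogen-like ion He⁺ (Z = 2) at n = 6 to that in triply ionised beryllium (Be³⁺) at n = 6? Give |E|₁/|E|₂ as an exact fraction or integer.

1/4

|E| ∝ Z^2 · n^-2
|E|₁/|E|₂ = (2/4)^2 · (6/6)^-2 = 1/4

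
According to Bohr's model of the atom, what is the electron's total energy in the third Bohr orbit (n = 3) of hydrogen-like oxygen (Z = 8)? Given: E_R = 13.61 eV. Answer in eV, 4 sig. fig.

-96.78 eV

E_n = −E_R·Z²/n² = −13.61 × 8²/3² = -96.78 eV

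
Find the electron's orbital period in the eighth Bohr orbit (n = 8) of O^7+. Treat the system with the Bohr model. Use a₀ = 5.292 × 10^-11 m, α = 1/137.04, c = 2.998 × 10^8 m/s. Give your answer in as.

1216 as

r = n²a₀/Z = 8²·5.292 × 10^-11/8 = 4.234 × 10^-10 m
v = Zαc/n = 8·0.007297·2.998 × 10^8/8 = 2.188 × 10^6 m/s
T = 2πr/v = 1.216 × 10^-15 s = 1216 as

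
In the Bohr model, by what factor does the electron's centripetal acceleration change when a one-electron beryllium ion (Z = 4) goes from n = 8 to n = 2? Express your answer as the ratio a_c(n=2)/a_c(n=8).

256

a_c ∝ Z^3 · n^-4; with Z fixed, a_c ∝ n^-4.
a_c(n=2)/a_c(n=8) = (2/8)^-4 = 256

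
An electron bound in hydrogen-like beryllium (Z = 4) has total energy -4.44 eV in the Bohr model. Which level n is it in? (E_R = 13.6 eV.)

E_n = −E_R Z²/n² ⇒ n² = E_R Z²/(−E_n) = 13.6 × 4² / 4.44 ≈ 49.01
n = 7

7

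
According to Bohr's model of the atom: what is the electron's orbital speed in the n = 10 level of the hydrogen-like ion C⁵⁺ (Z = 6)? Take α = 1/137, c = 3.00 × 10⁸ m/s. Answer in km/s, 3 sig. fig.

1310 km/s

v_n = Zαc/n = 6 × 0.00730 × 3.00 × 10⁸ / 10
    = 1310 km/s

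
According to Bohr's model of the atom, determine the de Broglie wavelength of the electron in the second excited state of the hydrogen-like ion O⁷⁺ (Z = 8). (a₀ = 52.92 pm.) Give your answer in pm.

The Bohr quantisation condition is nλ = 2πr_n.
r_n = n²a₀/Z = 59.54 pm
λ = 2πr_n/n = 2π·59.54/3 = 124.7 pm

124.7 pm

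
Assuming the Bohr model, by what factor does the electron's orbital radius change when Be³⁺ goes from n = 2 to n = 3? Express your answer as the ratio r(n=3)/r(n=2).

9/4

r ∝ Z^-1 · n^2; with Z fixed, r ∝ n^2.
r(n=3)/r(n=2) = (3/2)^2 = 9/4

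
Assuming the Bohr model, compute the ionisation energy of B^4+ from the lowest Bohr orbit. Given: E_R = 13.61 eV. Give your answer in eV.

340.2 eV

E_n = −E_R·Z²/n² = −13.61 × 5²/1² eV = -340.2 eV
Ionisation energy = −E_n = 340.2 eV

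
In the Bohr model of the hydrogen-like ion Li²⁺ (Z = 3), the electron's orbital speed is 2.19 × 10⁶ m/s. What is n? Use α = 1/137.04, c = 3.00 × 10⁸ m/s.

v_n = Zαc/n ⇒ n = Zαc/v = 3 × 0.00730 × 3.00 × 10⁸ / 2.19 × 10⁶ ≈ 3.00
n = 3

3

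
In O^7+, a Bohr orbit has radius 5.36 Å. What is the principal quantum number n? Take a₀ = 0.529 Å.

r_n = n²a₀/Z ⇒ n² = rZ/a₀ = 5.36 × 8 / 0.529 ≈ 81.06
n = 9

9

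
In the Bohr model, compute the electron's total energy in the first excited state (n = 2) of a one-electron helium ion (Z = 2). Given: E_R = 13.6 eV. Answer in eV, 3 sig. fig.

-13.6 eV

E_n = −E_R·Z²/n² = −13.6 × 2²/2² = -13.6 eV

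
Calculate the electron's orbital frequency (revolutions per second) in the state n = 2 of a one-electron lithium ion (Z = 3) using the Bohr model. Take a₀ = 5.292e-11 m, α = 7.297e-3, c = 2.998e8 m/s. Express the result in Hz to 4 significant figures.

7.402e15 Hz

r = n²a₀/Z = 7.056e-11 m, v = Zαc/n = 3.281e6 m/s
f = v/(2πr) = 7.402e15 Hz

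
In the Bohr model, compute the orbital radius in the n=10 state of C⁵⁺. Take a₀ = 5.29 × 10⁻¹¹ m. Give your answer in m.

8.82 × 10⁻¹⁰ m

r_n = n²a₀/Z = 10² × 5.29 × 10⁻¹¹ / 6
    = 100 × 5.29 × 10⁻¹¹ / 6 = 8.82 × 10⁻¹⁰ m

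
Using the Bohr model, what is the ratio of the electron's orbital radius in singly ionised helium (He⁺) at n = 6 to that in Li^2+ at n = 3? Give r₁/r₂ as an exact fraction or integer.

6

r ∝ Z^-1 · n^2
r₁/r₂ = (2/3)^-1 · (6/3)^2 = 6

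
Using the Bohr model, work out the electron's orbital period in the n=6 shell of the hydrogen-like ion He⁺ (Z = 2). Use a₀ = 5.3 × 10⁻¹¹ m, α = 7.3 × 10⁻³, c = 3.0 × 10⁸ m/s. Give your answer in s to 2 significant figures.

r = n²a₀/Z = 6²·5.3 × 10⁻¹¹/2 = 9.5 × 10⁻¹⁰ m
v = Zαc/n = 2·0.0073·3.0 × 10⁸/6 = 7.3 × 10⁵ m/s
T = 2πr/v = 8.2 × 10⁻¹⁵ s

8.2 × 10⁻¹⁵ s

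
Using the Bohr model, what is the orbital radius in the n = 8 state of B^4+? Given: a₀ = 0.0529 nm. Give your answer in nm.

0.677 nm

r_n = n²a₀/Z = 8² × 0.0529 / 5
    = 64 × 0.0529 / 5 = 0.677 nm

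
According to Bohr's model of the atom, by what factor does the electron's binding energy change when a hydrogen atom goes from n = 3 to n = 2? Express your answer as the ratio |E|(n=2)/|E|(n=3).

|E| ∝ Z^2 · n^-2; with Z fixed, |E| ∝ n^-2.
|E|(n=2)/|E|(n=3) = (2/3)^-2 = 9/4

9/4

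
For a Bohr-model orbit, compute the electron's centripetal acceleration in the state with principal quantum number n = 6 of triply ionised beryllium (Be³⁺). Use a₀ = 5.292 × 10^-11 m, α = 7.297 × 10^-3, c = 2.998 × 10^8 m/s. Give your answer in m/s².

4.466 × 10^21 m/s²

r = n²a₀/Z = 4.763 × 10^-10 m, v = Zαc/n = 1.458 × 10^6 m/s
a = v²/r = (1.458 × 10^6)² / 4.763 × 10^-10 = 4.466 × 10^21 m/s²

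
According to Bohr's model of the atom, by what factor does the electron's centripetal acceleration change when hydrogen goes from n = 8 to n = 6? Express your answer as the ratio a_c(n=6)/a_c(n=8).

a_c ∝ Z^3 · n^-4; with Z fixed, a_c ∝ n^-4.
a_c(n=6)/a_c(n=8) = (6/8)^-4 = 256/81

256/81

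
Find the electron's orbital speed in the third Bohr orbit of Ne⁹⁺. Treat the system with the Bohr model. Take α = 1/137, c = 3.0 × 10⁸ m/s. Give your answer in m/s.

7.3 × 10⁶ m/s

v_n = Zαc/n = 10 × 0.0073 × 3.0 × 10⁸ / 3
    = 7.3 × 10⁶ m/s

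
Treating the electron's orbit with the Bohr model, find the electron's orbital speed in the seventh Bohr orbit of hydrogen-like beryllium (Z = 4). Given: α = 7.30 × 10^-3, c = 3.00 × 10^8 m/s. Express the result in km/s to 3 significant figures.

v_n = Zαc/n = 4 × 0.00730 × 3.00 × 10^8 / 7
    = 1250 km/s

1250 km/s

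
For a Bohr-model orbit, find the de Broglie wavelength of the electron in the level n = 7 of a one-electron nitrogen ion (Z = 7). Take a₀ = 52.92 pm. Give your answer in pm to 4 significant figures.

332.5 pm

The Bohr quantisation condition is nλ = 2πr_n.
r_n = n²a₀/Z = 370.4 pm
λ = 2πr_n/n = 2π·370.4/7 = 332.5 pm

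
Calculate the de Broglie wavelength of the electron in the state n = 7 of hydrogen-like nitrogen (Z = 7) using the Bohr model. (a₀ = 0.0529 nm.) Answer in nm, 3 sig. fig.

The Bohr quantisation condition is nλ = 2πr_n.
r_n = n²a₀/Z = 0.370 nm
λ = 2πr_n/n = 2π·0.370/7 = 0.332 nm

0.332 nm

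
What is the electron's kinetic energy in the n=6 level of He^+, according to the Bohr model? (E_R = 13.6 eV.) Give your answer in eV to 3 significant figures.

1.51 eV

For a Coulomb orbit the virial theorem gives K = −E_n.
E_n = −E_R·Z²/n², so K = E_R·Z²/n² = 13.6 × 2²/6² = 1.51 eV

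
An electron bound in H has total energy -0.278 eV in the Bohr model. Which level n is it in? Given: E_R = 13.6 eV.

7

E_n = −E_R Z²/n² ⇒ n² = E_R Z²/(−E_n) = 13.6 × 1² / 0.278 ≈ 48.92
n = 7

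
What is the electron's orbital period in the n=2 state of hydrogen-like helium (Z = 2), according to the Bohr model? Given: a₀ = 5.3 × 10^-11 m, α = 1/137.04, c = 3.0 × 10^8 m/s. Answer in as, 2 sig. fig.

r = n²a₀/Z = 2²·5.3 × 10^-11/2 = 1.1 × 10^-10 m
v = Zαc/n = 2·0.0073·3.0 × 10^8/2 = 2.2 × 10^6 m/s
T = 2πr/v = 3.0 × 10^-16 s = 300 as

300 as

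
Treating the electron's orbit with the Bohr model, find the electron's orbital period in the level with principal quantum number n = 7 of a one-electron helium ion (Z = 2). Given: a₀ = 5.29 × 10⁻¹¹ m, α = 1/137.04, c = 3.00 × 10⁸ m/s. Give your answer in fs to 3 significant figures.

13.0 fs

r = n²a₀/Z = 7²·5.29 × 10⁻¹¹/2 = 1.30 × 10⁻⁹ m
v = Zαc/n = 2·0.00730·3.00 × 10⁸/7 = 6.25 × 10⁵ m/s
T = 2πr/v = 1.30 × 10⁻¹⁴ s = 13.0 fs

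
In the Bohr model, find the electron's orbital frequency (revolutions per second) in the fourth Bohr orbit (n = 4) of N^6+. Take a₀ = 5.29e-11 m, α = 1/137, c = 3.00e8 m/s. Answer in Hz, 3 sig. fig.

5.04e15 Hz

r = n²a₀/Z = 1.21e-10 m, v = Zαc/n = 3.83e6 m/s
f = v/(2πr) = 5.04e15 Hz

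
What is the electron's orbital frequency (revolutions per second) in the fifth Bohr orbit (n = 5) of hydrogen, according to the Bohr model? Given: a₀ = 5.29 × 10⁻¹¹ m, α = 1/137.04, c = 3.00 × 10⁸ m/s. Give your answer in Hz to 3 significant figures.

5.27 × 10¹³ Hz

r = n²a₀/Z = 1.32 × 10⁻⁹ m, v = Zαc/n = 4.38 × 10⁵ m/s
f = v/(2πr) = 5.27 × 10¹³ Hz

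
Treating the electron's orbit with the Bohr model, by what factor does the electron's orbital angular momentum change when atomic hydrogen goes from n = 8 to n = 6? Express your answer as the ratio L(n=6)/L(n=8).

3/4

L = nℏ depends only on n, so L ∝ n.
L(n=6)/L(n=8) = (6/8)^1 = 3/4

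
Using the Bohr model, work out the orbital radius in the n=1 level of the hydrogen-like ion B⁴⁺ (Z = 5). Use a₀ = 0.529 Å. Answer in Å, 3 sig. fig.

0.106 Å

r_n = n²a₀/Z = 1² × 0.529 / 5
    = 1 × 0.529 / 5 = 0.106 Å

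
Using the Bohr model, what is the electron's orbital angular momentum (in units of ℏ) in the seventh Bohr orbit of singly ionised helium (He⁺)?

L_n = nℏ, so L/ℏ = n = 7.

7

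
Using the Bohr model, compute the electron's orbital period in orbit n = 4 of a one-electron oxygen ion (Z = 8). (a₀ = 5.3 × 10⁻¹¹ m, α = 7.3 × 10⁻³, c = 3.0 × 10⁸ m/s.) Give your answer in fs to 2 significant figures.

0.15 fs

r = n²a₀/Z = 4²·5.3 × 10⁻¹¹/8 = 1.1 × 10⁻¹⁰ m
v = Zαc/n = 8·0.0073·3.0 × 10⁸/4 = 4.4 × 10⁶ m/s
T = 2πr/v = 1.5 × 10⁻¹⁶ s = 0.15 fs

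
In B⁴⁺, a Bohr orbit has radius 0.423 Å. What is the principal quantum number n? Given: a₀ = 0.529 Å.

2

r_n = n²a₀/Z ⇒ n² = rZ/a₀ = 0.423 × 5 / 0.529 ≈ 4.00
n = 2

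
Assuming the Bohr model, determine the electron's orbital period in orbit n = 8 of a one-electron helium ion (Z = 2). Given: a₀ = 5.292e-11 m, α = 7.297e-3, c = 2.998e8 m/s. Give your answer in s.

1.946e-14 s

r = n²a₀/Z = 8²·5.292e-11/2 = 1.693e-9 m
v = Zαc/n = 2·0.007297·2.998e8/8 = 5.469e5 m/s
T = 2πr/v = 1.946e-14 s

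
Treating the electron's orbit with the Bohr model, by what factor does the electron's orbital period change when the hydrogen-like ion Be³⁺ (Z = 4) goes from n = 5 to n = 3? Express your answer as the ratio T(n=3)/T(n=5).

T ∝ Z^-2 · n^3; with Z fixed, T ∝ n^3.
T(n=3)/T(n=5) = (3/5)^3 = 27/125

27/125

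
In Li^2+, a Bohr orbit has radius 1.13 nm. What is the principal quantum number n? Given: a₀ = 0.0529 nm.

8

r_n = n²a₀/Z ⇒ n² = rZ/a₀ = 1.13 × 3 / 0.0529 ≈ 64.08
n = 8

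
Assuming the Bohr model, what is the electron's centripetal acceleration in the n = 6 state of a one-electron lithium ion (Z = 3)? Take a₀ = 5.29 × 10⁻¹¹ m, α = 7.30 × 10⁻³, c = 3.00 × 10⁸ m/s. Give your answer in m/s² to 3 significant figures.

r = n²a₀/Z = 6.35 × 10⁻¹⁰ m, v = Zαc/n = 1.09 × 10⁶ m/s
a = v²/r = (1.09 × 10⁶)² / 6.35 × 10⁻¹⁰ = 1.89 × 10²¹ m/s²

1.89 × 10²¹ m/s²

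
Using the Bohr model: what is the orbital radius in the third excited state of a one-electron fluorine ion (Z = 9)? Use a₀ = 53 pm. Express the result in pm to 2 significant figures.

r_n = n²a₀/Z = 4² × 53 / 9
    = 16 × 53 / 9 = 94 pm

94 pm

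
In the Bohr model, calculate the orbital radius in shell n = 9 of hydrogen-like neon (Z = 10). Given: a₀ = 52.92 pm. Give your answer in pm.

r_n = n²a₀/Z = 9² × 52.92 / 10
    = 81 × 52.92 / 10 = 428.7 pm

428.7 pm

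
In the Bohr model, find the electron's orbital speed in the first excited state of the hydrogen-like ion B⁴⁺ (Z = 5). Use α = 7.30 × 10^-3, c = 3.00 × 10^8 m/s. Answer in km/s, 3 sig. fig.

5480 km/s

v_n = Zαc/n = 5 × 0.00730 × 3.00 × 10^8 / 2
    = 5480 km/s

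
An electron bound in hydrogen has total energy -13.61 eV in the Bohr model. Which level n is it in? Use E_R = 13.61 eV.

E_n = −E_R Z²/n² ⇒ n² = E_R Z²/(−E_n) = 13.61 × 1² / 13.61 ≈ 1.00
n = 1

1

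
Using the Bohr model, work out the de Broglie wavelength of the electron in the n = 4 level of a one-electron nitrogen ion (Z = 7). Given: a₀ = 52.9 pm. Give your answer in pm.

190 pm

The Bohr quantisation condition is nλ = 2πr_n.
r_n = n²a₀/Z = 121 pm
λ = 2πr_n/n = 2π·121/4 = 190 pm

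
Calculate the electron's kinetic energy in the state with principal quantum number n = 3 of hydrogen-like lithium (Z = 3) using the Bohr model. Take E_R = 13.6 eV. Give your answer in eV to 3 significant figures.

13.6 eV

For a Coulomb orbit the virial theorem gives K = −E_n.
E_n = −E_R·Z²/n², so K = E_R·Z²/n² = 13.6 × 3²/3² = 13.6 eV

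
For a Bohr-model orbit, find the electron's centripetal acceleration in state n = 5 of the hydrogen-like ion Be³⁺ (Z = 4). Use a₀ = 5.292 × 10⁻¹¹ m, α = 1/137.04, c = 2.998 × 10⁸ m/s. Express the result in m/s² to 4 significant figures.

r = n²a₀/Z = 3.308 × 10⁻¹⁰ m, v = Zαc/n = 1.750 × 10⁶ m/s
a = v²/r = (1.750 × 10⁶)² / 3.308 × 10⁻¹⁰ = 9.261 × 10²¹ m/s²

9.261 × 10²¹ m/s²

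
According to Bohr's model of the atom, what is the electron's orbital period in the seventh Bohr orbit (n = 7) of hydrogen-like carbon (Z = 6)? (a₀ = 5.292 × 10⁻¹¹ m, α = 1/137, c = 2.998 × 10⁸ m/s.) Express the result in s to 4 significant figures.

r = n²a₀/Z = 7²·5.292 × 10⁻¹¹/6 = 4.322 × 10⁻¹⁰ m
v = Zαc/n = 6·0.007299·2.998 × 10⁸/7 = 1.876 × 10⁶ m/s
T = 2πr/v = 1.448 × 10⁻¹⁵ s

1.448 × 10⁻¹⁵ s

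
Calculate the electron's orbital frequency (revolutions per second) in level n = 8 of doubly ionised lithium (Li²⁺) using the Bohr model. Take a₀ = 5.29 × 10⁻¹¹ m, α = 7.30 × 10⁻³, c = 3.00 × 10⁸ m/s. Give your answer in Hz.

1.16 × 10¹⁴ Hz

r = n²a₀/Z = 1.13 × 10⁻⁹ m, v = Zαc/n = 8.21 × 10⁵ m/s
f = v/(2πr) = 1.16 × 10¹⁴ Hz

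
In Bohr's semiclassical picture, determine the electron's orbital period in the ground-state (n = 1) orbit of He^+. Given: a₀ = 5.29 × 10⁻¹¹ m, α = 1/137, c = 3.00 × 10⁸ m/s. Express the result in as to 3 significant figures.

37.9 as

r = n²a₀/Z = 1²·5.29 × 10⁻¹¹/2 = 2.65 × 10⁻¹¹ m
v = Zαc/n = 2·0.00730·3.00 × 10⁸/1 = 4.38 × 10⁶ m/s
T = 2πr/v = 3.79 × 10⁻¹⁷ s = 37.9 as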